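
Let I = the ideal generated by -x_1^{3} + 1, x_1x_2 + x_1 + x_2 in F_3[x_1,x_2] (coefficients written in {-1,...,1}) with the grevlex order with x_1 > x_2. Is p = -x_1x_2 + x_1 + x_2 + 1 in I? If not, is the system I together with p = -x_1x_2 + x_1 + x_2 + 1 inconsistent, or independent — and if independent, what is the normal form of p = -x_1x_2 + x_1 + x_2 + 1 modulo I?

First compute the reduced Gröbner basis of I by Buchberger's algorithm.
f_1 = -x_1^{3} + 1, LT = x_1^{3}.
f_2 = x_1x_2 + x_1 + x_2, LT = x_1x_2.

S(f_1,f_2): lcm = x_1^{3}x_2. S = -x_1^{3} - x_1^{2}x_2 - x_2.
  reduce S modulo (f_1, f_2):
  remainder x_1^{2} - x_1 + x_2 - 1 ≠ 0; add h_3 = x_1^{2} - x_1 + x_2 - 1 to the basis.

S(f_2,h_3): lcm = x_1^{2}x_2. S = x_1^{2} - x_1x_2 - x_2^{2} + x_2.
  reduce S modulo (f_1, f_2, h_3):
  remainder -x_2^{2} - x_1 + x_2 + 1 ≠ 0; add h_4 = -x_2^{2} - x_1 + x_2 + 1 to the basis.

The other S-polynomials (S(f_1,h_3), S(f_1,h_4), S(f_2,h_4), S(h_3,h_4)) all reduce to 0 modulo the current basis, so we have a Gröbner basis.
Inter-reduce: drop elements whose leading term is divisible by another's, tail-reduce, and make monic.
Reduced Gröbner basis: {x_1^{2} - x_1 + x_2 - 1, x_1x_2 + x_1 + x_2, x_2^{2} + x_1 - x_2 - 1}.
Label its elements g_1 = x_1^{2} - x_1 + x_2 - 1, g_2 = x_1x_2 + x_1 + x_2, g_3 = x_2^{2} + x_1 - x_2 - 1.

Reduce p = -x_1x_2 + x_1 + x_2 + 1 modulo G:
  leading term x_1x_2: subtract (-1)·g_2 from -x_1x_2 + x_1 + x_2 + 1 → -x_1 - x_2 + 1
  leading term x_1: no divisor's leading term divides it; move -x_1 to the remainder.
  leading term x_2: no divisor's leading term divides it; move -x_2 to the remainder.
  leading term 1: no divisor's leading term divides it; move 1 to the remainder.
  normal form = -x_1 - x_2 + 1.
The normal form is nonzero, so p ∉ I. Since p minus its normal form lies in I, I + (p) = I + (r) where r = -x_1 - x_2 + 1; decide whether this ideal is the whole ring.
Run Buchberger on G together with r (pairs among the g_i already reduce to 0 since G is a Gröbner basis):
g_1 = x_1^{2} - x_1 + x_2 - 1, LT = x_1^{2}.
g_2 = x_1x_2 + x_1 + x_2, LT = x_1x_2.
g_3 = x_2^{2} + x_1 - x_2 - 1, LT = x_2^{2}.
r = -x_1 - x_2 + 1, LT = x_1.

S(g_1,r): lcm = x_1^{2}. S = -x_1x_2 + x_2 - 1.
  reduce S modulo (g_1, g_2, g_3, r):
  remainder x_2 ≠ 0; add m_5 = x_2 to the basis.

S(g_2,r): lcm = x_1x_2. S = -x_2^{2} + x_1 - x_2.
  reduce S modulo (g_1, g_2, g_3, r, m_5):
  remainder 1 ≠ 0; add m_6 = 1 to the basis.

The other S-polynomials (S(g_1,g_2), S(g_1,g_3), S(g_2,g_3), S(g_3,r), S(g_1,m_5), S(g_2,m_5), S(g_3,m_5), S(r,m_5), S(g_1,m_6), S(g_2,m_6), S(g_3,m_6), S(r,m_6), S(m_5,m_6)) all reduce to 0 modulo the current basis, so we have a Gröbner basis.
Inter-reduce: drop elements whose leading term is divisible by another's, tail-reduce, and make monic.
Reduced Gröbner basis: {1}.
The reduced Gröbner basis of I + (p) is {1}: the ideal is the whole ring, so the enlarged system has no common solution — adjoining p is inconsistent.

Adjoining -x_1x_2 + x_1 + x_2 + 1 makes the ideal the whole ring: the system is inconsistent.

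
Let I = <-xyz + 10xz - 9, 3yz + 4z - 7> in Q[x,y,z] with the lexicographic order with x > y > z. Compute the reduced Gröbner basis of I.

Buchberger's algorithm terminates because the ascending chain of leading-term ideals stabilizes.

f_1 = -xyz + 10xz - 9, LT = xyz.
f_2 = 3yz + 4z - 7, LT = yz.

S(f_1,f_2): lcm = xyz. S = -34/3xz + 7/3x + 9.
  reduce S modulo (f_1, f_2):
  remainder -34/3xz + 7/3x + 9 ≠ 0; add g_3 = -34/3xz + 7/3x + 9 to the basis.

S(f_1,g_3): lcm = xyz. S = 7/34xy - 10xz + 27/34y + 9.
  reduce S modulo (f_1, f_2, g_3):
  remainder 7/34xy - 35/17x + 27/34y + 18/17 ≠ 0; add g_4 = 7/34xy - 35/17x + 27/34y + 18/17 to the basis.

The other S-polynomials (S(f_2,g_3), S(f_1,g_4), S(f_2,g_4), S(g_3,g_4)) all reduce to 0 modulo the current basis, so we have a Gröbner basis.
Inter-reduce: drop elements whose leading term is divisible by another's, tail-reduce, and make monic.

G = {xy - 10x + 27/7y + 36/7, xz - 7/34x - 27/34, yz + 4/3z - 7/3}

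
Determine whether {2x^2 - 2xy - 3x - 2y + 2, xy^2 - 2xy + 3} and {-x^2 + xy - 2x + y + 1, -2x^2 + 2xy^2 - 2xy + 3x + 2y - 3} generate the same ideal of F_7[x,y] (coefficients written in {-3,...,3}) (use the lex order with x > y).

For a fixed monomial order, each ideal has a unique reduced Gröbner basis; comparing bases decides equality.
Buchberger on the first generating set:
f_1 = 2x^2 - 2xy - 3x - 2y + 2, LT = x^2.
f_2 = xy^2 - 2xy + 3, LT = xy^2.

S(f_1,f_2): lcm = x^2y^2. S = 2x^2y - xy^3 + 2xy^2 - 3x - y^3 + y^2.
  reduce S modulo (f_1, f_2):
  remainder -3x - y^3 + 3y^2 + y + 1 ≠ 0; add g_3 = -3x - y^3 + 3y^2 + y + 1 to the basis.

S(f_2,g_3): lcm = xy^2. S = -2xy + 2y^5 + y^4 - 2y^3 - 2y^2 + 3.
  reduce S modulo (f_1, f_2, g_3):
  remainder 2y^5 - 3y^4 + 3y^3 + 2y^2 - 3y + 3 ≠ 0; add g_4 = 2y^5 - 3y^4 + 3y^3 + 2y^2 - 3y + 3 to the basis.

The other S-polynomials (S(f_1,g_3), S(f_1,g_4), S(f_2,g_4), S(g_3,g_4)) all reduce to 0 modulo the current basis, so we have a Gröbner basis.
Inter-reduce: drop elements whose leading term is divisible by another's, tail-reduce, and make monic.
Reduced Gröbner basis: {x - 2y^3 - y^2 + 2y + 2, y^5 + 2y^4 - 2y^3 + y^2 + 2y - 2}.

Buchberger on the second generating set:
h_1 = -x^2 + xy - 2x + y + 1, LT = x^2.
h_2 = -2x^2 + 2xy^2 - 2xy + 3x + 2y - 3, LT = x^2.

S(h_1,h_2): lcm = x^2. S = xy^2 - 2xy + 1.
  reduce S modulo (h_1, h_2):
  remainder xy^2 - 2xy + 1 ≠ 0; add k_3 = xy^2 - 2xy + 1 to the basis.

S(h_1,k_3): lcm = x^2y^2. S = 2x^2y - xy^3 + 2xy^2 - x - y^3 - y^2.
  reduce S modulo (h_1, h_2, k_3):
  remainder -x - y^3 + y^2 + 3y - 2 ≠ 0; add k_4 = -x - y^3 + y^2 + 3y - 2 to the basis.

S(k_3,k_4): lcm = xy^2. S = -2xy - y^5 + y^4 + 3y^3 - 2y^2 + 1.
  reduce S modulo (h_1, h_2, k_3, k_4):
  remainder -y^5 + 3y^4 + y^3 - y^2 - 3y + 1 ≠ 0; add k_5 = -y^5 + 3y^4 + y^3 - y^2 - 3y + 1 to the basis.

The other S-polynomials (S(h_2,k_3), S(h_1,k_4), S(h_2,k_4), S(h_1,k_5), S(h_2,k_5), S(k_3,k_5), S(k_4,k_5)) all reduce to 0 modulo the current basis, so we have a Gröbner basis.
Inter-reduce: drop elements whose leading term is divisible by another's, tail-reduce, and make monic.
Reduced Gröbner basis: {x + y^3 - y^2 - 3y + 2, y^5 - 3y^4 - y^3 + y^2 + 3y - 1}.

The bases are distinct; the ideals are different.

No, the ideals differ.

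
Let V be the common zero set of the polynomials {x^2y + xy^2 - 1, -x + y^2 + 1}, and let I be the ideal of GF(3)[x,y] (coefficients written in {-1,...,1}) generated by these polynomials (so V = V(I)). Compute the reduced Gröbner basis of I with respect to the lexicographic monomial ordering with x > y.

f_1 = x^2y + xy^2 - 1, LT = x^2y.
f_2 = -x + y^2 + 1, LT = x.

S(f_1,f_2): lcm = x^2y. S = xy^3 + xy^2 + xy - 1.
  reduce S modulo (f_1, f_2):
  remainder y^5 + y^4 - y^3 + y^2 + y - 1 ≠ 0; add g_3 = y^5 + y^4 - y^3 + y^2 + y - 1 to the basis.

The other S-polynomials (S(f_1,g_3), S(f_2,g_3)) all reduce to 0 modulo the current basis, so we have a Gröbner basis.
Inter-reduce: drop elements whose leading term is divisible by another's, tail-reduce, and make monic.

G = {x - y^2 - 1, y^5 + y^4 - y^3 + y^2 + y - 1}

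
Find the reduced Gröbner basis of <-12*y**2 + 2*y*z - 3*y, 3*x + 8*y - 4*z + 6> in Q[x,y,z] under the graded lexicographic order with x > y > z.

Buchberger's algorithm terminates because the ascending chain of leading-term ideals stabilizes.

f_1 = -12*y**2 + 2*y*z - 3*y, LT = y**2.
f_2 = 3*x + 8*y - 4*z + 6, LT = x.

The S-polynomials (S(f_1,f_2)) all reduce to 0 modulo the current basis, so we have a Gröbner basis.

G = {y**2 - 1/6*y*z + 1/4*y, x + 8/3*y - 4/3*z + 2}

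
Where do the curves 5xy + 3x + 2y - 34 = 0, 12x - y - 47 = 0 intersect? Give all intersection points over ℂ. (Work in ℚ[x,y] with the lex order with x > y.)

{(-8/15, -267/5), (4, 1)}

Compute a lex Gröbner basis by Buchberger's algorithm.
f_1 = 5xy + 3x + 2y - 34, LT = xy.
f_2 = 12x - y - 47, LT = x.

S(f_1,f_2): lcm = xy. S = ⅗x + 1/12y² + 259/60y - 34/5.
  leading term x: subtract (1/20)·f_2 from ⅗x + 1/12y² + 259/60y - 34/5 → 1/12y² + 131/30y - 89/20
  leading term y²: no divisor's leading term divides it; move 1/12y² to the remainder.
  leading term y: no divisor's leading term divides it; move 131/30y to the remainder.
  leading term 1: no divisor's leading term divides it; move -89/20 to the remainder.
  remainder 1/12y² + 131/30y - 89/20 ≠ 0; add h_3 = 1/12y² + 131/30y - 89/20 to the basis.

The other S-polynomials (S(f_1,h_3), S(f_2,h_3)) all reduce to 0 modulo the current basis, so we have a Gröbner basis.
Inter-reduce: drop elements whose leading term is divisible by another's, tail-reduce, and make monic.
Reduced Gröbner basis: {x - 1/12y - 47/12, y² + 262/5y - 267/5}.

Since the basis is lex-ordered, y² + 262/5y - 267/5 is univariate in y. Its roots are {-267/5, 1}. Back-substituting each root into the other basis elements fixes the other coordinates.
  y = -267/5: the earlier basis element becomes x + 8/15 = 0, giving x = -8/15 — point (-8/15, -267/5).
  y = 1: the earlier basis element becomes x - 4 = 0, giving x = 4 — point (4, 1).
Check: every point annihilates each of the original generators.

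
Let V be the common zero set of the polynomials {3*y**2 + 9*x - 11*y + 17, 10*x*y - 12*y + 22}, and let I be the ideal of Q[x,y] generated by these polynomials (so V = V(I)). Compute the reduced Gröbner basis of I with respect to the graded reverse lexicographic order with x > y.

f_1 = 3*y**2 + 9*x - 11*y + 17, LT = y**2.
f_2 = 10*x*y - 12*y + 22, LT = x*y.

S(f_1,f_2): lcm = x*y**2. S = 3*x**2 - 11/3*x*y + 6/5*y**2 + 17/3*x - 11/5*y.
  leading term x**2: no divisor's leading term divides it; move 3*x**2 to the remainder.
  leading term x*y: subtract (-11/30)·f_2 from -11/3*x*y + 6/5*y**2 + 17/3*x - 11/5*y → 6/5*y**2 + 17/3*x - 33/5*y + 121/15
  leading term y**2: subtract (2/5)·f_1 from 6/5*y**2 + 17/3*x - 33/5*y + 121/15 → 31/15*x - 11/5*y + 19/15
  leading term x: no divisor's leading term divides it; move 31/15*x to the remainder.
  leading term y: no divisor's leading term divides it; move -11/5*y to the remainder.
  leading term 1: no divisor's leading term divides it; move 19/15 to the remainder.
  remainder 3*x**2 + 31/15*x - 11/5*y + 19/15 ≠ 0; add g_3 = 3*x**2 + 31/15*x - 11/5*y + 19/15 to the basis.

S(f_1,g_3): leading monomials are coprime, so the S-polynomial reduces to 0 (Buchberger's first criterion).
S(f_2,g_3): lcm = x**2*y. S = -17/9*x*y + 11/15*y**2 + 11/5*x - 19/45*y.
  leading term x*y: subtract (-17/90)·f_2 from -17/9*x*y + 11/15*y**2 + 11/5*x - 19/45*y → 11/15*y**2 + 11/5*x - 121/45*y + 187/45
  leading term y**2: subtract (11/45)·f_1 from 11/15*y**2 + 11/5*x - 121/45*y + 187/45 → 0
  remainder 0.

Every S-polynomial of the final basis reduces to 0, so we have a Gröbner basis.

G = {x**2 + 31/45*x - 11/15*y + 19/45, x*y - 6/5*y + 11/5, y**2 + 3*x - 11/3*y + 17/3}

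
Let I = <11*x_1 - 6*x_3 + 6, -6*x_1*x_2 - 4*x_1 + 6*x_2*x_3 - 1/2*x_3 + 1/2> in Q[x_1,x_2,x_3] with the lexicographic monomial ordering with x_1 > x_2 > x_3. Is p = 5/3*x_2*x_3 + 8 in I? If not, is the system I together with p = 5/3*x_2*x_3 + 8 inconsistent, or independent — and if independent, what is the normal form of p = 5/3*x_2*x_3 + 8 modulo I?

First compute the reduced Gröbner basis of I by Buchberger's algorithm.
f_1 = 11*x_1 - 6*x_3 + 6, LT = x_1.
f_2 = -6*x_1*x_2 - 4*x_1 + 6*x_2*x_3 - 1/2*x_3 + 1/2, LT = x_1*x_2.

S(f_1,f_2): lcm = x_1*x_2. S = -2/3*x_1 + 5/11*x_2*x_3 + 6/11*x_2 - 1/12*x_3 + 1/12.
  leading term x_1: subtract (-2/33)·f_1 from -2/3*x_1 + 5/11*x_2*x_3 + 6/11*x_2 - 1/12*x_3 + 1/12 → 5/11*x_2*x_3 + 6/11*x_2 - 59/132*x_3 + 59/132
  leading term x_2*x_3: no divisor's leading term divides it; move 5/11*x_2*x_3 to the remainder.
  leading term x_2: no divisor's leading term divides it; move 6/11*x_2 to the remainder.
  leading term x_3: no divisor's leading term divides it; move -59/132*x_3 to the remainder.
  leading term 1: no divisor's leading term divides it; move 59/132 to the remainder.
  remainder 5/11*x_2*x_3 + 6/11*x_2 - 59/132*x_3 + 59/132 ≠ 0; add h_3 = 5/11*x_2*x_3 + 6/11*x_2 - 59/132*x_3 + 59/132 to the basis.

The other S-polynomials (S(f_1,h_3), S(f_2,h_3)) all reduce to 0 modulo the current basis, so we have a Gröbner basis.
Inter-reduce: drop elements whose leading term is divisible by another's, tail-reduce, and make monic.
Reduced Gröbner basis: {x_1 - 6/11*x_3 + 6/11, x_2*x_3 + 6/5*x_2 - 59/60*x_3 + 59/60}.
Label its elements g_1 = x_1 - 6/11*x_3 + 6/11, g_2 = x_2*x_3 + 6/5*x_2 - 59/60*x_3 + 59/60.

Reduce p = 5/3*x_2*x_3 + 8 modulo G:
  leading term x_2*x_3: subtract (5/3)·g_2 from 5/3*x_2*x_3 + 8 → -2*x_2 + 59/36*x_3 + 229/36
  leading term x_2: no divisor's leading term divides it; move -2*x_2 to the remainder.
  leading term x_3: no divisor's leading term divides it; move 59/36*x_3 to the remainder.
  leading term 1: no divisor's leading term divides it; move 229/36 to the remainder.
  normal form = -2*x_2 + 59/36*x_3 + 229/36.
The normal form is nonzero, so p ∉ I. Since p minus its normal form lies in I, I + (p) = I + (r) where r = -2*x_2 + 59/36*x_3 + 229/36; decide whether this ideal is the whole ring.
Run Buchberger on G together with r (pairs among the g_i already reduce to 0 since G is a Gröbner basis):
g_1 = x_1 - 6/11*x_3 + 6/11, LT = x_1.
g_2 = x_2*x_3 + 6/5*x_2 - 59/60*x_3 + 59/60, LT = x_2*x_3.
r = -2*x_2 + 59/36*x_3 + 229/36, LT = x_2.

S(g_2,r): lcm = x_2*x_3. S = 6/5*x_2 + 59/72*x_3**2 + 791/360*x_3 + 59/60.
  leading term x_2: subtract (-3/5)·r from 6/5*x_2 + 59/72*x_3**2 + 791/360*x_3 + 59/60 → 59/72*x_3**2 + 229/72*x_3 + 24/5
  leading term x_3**2: no divisor's leading term divides it; move 59/72*x_3**2 to the remainder.
  leading term x_3: no divisor's leading term divides it; move 229/72*x_3 to the remainder.
  leading term 1: no divisor's leading term divides it; move 24/5 to the remainder.
  remainder 59/72*x_3**2 + 229/72*x_3 + 24/5 ≠ 0; add m_4 = 59/72*x_3**2 + 229/72*x_3 + 24/5 to the basis.

The other S-polynomials (S(g_1,g_2), S(g_1,r), S(g_1,m_4), S(g_2,m_4), S(r,m_4)) all reduce to 0 modulo the current basis, so we have a Gröbner basis.
Inter-reduce: drop elements whose leading term is divisible by another's, tail-reduce, and make monic.
Reduced Gröbner basis: {x_1 - 6/11*x_3 + 6/11, x_2 - 59/72*x_3 - 229/72, x_3**2 + 229/59*x_3 + 1728/295}.
The reduced Gröbner basis of I + (p) is {x_1 - 6/11*x_3 + 6/11, x_2 - 59/72*x_3 - 229/72, x_3**2 + 229/59*x_3 + 1728/295} ≠ {1}, a proper ideal, so the enlarged system stays consistent: p is independent of I, with normal form -2*x_2 + 59/36*x_3 + 229/36.

5/3*x_2*x_3 + 8 is independent of I; its normal form modulo I is -2*x_2 + 59/36*x_3 + 229/36.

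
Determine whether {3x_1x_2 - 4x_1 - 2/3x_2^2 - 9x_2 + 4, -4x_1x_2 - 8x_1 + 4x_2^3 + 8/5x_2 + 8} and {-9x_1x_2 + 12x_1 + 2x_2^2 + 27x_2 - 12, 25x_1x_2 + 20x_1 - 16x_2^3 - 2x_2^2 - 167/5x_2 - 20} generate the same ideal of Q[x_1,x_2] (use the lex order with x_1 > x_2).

Yes, the ideals are equal.

Two ideals are equal iff their reduced Gröbner bases coincide (the reduced basis is unique for a fixed ordering).
Buchberger on the first generating set:
f_1 = 3x_1x_2 - 4x_1 - 2/3x_2^2 - 9x_2 + 4, LT = x_1x_2.
f_2 = -4x_1x_2 - 8x_1 + 4x_2^3 + 8/5x_2 + 8, LT = x_1x_2.

S(f_1,f_2): lcm = x_1x_2. S = -10/3x_1 + x_2^3 - 2/9x_2^2 - 13/5x_2 + 10/3.
  leading term x_1: no divisor's leading term divides it; move -10/3x_1 to the remainder.
  leading term x_2^3: no divisor's leading term divides it; move x_2^3 to the remainder.
  leading term x_2^2: no divisor's leading term divides it; move -2/9x_2^2 to the remainder.
  leading term x_2: no divisor's leading term divides it; move -13/5x_2 to the remainder.
  leading term 1: no divisor's leading term divides it; move 10/3 to the remainder.
  remainder -10/3x_1 + x_2^3 - 2/9x_2^2 - 13/5x_2 + 10/3 ≠ 0; add g_3 = -10/3x_1 + x_2^3 - 2/9x_2^2 - 13/5x_2 + 10/3 to the basis.

S(f_1,g_3): lcm = x_1x_2. S = -4/3x_1 + 3/10x_2^4 - 1/15x_2^3 - 451/450x_2^2 - 2x_2 + 4/3.
  leading term x_1: subtract (2/5)·g_3 from -4/3x_1 + 3/10x_2^4 - 1/15x_2^3 - 451/450x_2^2 - 2x_2 + 4/3 → 3/10x_2^4 - 7/15x_2^3 - 137/150x_2^2 - 24/25x_2
  leading term x_2^4: no divisor's leading term divides it; move 3/10x_2^4 to the remainder.
  leading term x_2^3: no divisor's leading term divides it; move -7/15x_2^3 to the remainder.
  leading term x_2^2: no divisor's leading term divides it; move -137/150x_2^2 to the remainder.
  leading term x_2: no divisor's leading term divides it; move -24/25x_2 to the remainder.
  remainder 3/10x_2^4 - 7/15x_2^3 - 137/150x_2^2 - 24/25x_2 ≠ 0; add g_4 = 3/10x_2^4 - 7/15x_2^3 - 137/150x_2^2 - 24/25x_2 to the basis.

The other S-polynomials (S(f_2,g_3), S(f_1,g_4), S(f_2,g_4), S(g_3,g_4)) all reduce to 0 modulo the current basis, so we have a Gröbner basis.
Inter-reduce: drop elements whose leading term is divisible by another's, tail-reduce, and make monic.
Reduced Gröbner basis: {x_1 - 3/10x_2^3 + 1/15x_2^2 + 39/50x_2 - 1, x_2^4 - 14/9x_2^3 - 137/45x_2^2 - 16/5x_2}.

Buchberger on the second generating set:
h_1 = -9x_1x_2 + 12x_1 + 2x_2^2 + 27x_2 - 12, LT = x_1x_2.
h_2 = 25x_1x_2 + 20x_1 - 16x_2^3 - 2x_2^2 - 167/5x_2 - 20, LT = x_1x_2.

S(h_1,h_2): lcm = x_1x_2. S = -32/15x_1 + 16/25x_2^3 - 32/225x_2^2 - 208/125x_2 + 32/15.
  leading term x_1: no divisor's leading term divides it; move -32/15x_1 to the remainder.
  leading term x_2^3: no divisor's leading term divides it; move 16/25x_2^3 to the remainder.
  leading term x_2^2: no divisor's leading term divides it; move -32/225x_2^2 to the remainder.
  leading term x_2: no divisor's leading term divides it; move -208/125x_2 to the remainder.
  leading term 1: no divisor's leading term divides it; move 32/15 to the remainder.
  remainder -32/15x_1 + 16/25x_2^3 - 32/225x_2^2 - 208/125x_2 + 32/15 ≠ 0; add k_3 = -32/15x_1 + 16/25x_2^3 - 32/225x_2^2 - 208/125x_2 + 32/15 to the basis.

S(h_1,k_3): lcm = x_1x_2. S = -4/3x_1 + 3/10x_2^4 - 1/15x_2^3 - 451/450x_2^2 - 2x_2 + 4/3.
  leading term x_1: subtract (5/8)·k_3 from -4/3x_1 + 3/10x_2^4 - 1/15x_2^3 - 451/450x_2^2 - 2x_2 + 4/3 → 3/10x_2^4 - 7/15x_2^3 - 137/150x_2^2 - 24/25x_2
  leading term x_2^4: no divisor's leading term divides it; move 3/10x_2^4 to the remainder.
  leading term x_2^3: no divisor's leading term divides it; move -7/15x_2^3 to the remainder.
  leading term x_2^2: no divisor's leading term divides it; move -137/150x_2^2 to the remainder.
  leading term x_2: no divisor's leading term divides it; move -24/25x_2 to the remainder.
  remainder 3/10x_2^4 - 7/15x_2^3 - 137/150x_2^2 - 24/25x_2 ≠ 0; add k_4 = 3/10x_2^4 - 7/15x_2^3 - 137/150x_2^2 - 24/25x_2 to the basis.

The other S-polynomials (S(h_2,k_3), S(h_1,k_4), S(h_2,k_4), S(k_3,k_4)) all reduce to 0 modulo the current basis, so we have a Gröbner basis.
Inter-reduce: drop elements whose leading term is divisible by another's, tail-reduce, and make monic.
Reduced Gröbner basis: {x_1 - 3/10x_2^3 + 1/15x_2^2 + 39/50x_2 - 1, x_2^4 - 14/9x_2^3 - 137/45x_2^2 - 16/5x_2}.

These coincide, so the ideals are equal.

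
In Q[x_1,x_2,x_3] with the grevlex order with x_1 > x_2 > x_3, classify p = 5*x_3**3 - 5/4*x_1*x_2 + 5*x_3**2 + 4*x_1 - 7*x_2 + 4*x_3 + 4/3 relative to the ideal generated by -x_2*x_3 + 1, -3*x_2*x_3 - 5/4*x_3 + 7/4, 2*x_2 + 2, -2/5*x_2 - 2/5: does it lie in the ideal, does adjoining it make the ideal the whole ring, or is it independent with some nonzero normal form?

5*x_3**3 - 5/4*x_1*x_2 + 5*x_3**2 + 4*x_1 - 7*x_2 + 4*x_3 + 4/3 is independent of I; its normal form modulo I is 21/4*x_1 + 13/3.

First compute the reduced Gröbner basis of I by Buchberger's algorithm.
f_1 = -x_2*x_3 + 1, LT = x_2*x_3.
f_2 = -3*x_2*x_3 - 5/4*x_3 + 7/4, LT = x_2*x_3.
f_3 = 2*x_2 + 2, LT = x_2.
f_4 = -2/5*x_2 - 2/5, LT = x_2.

S(f_1,f_2): lcm = x_2*x_3. S = -5/12*x_3 - 5/12.
  leading term x_3: no divisor's leading term divides it; move -5/12*x_3 to the remainder.
  leading term 1: no divisor's leading term divides it; move -5/12 to the remainder.
  remainder -5/12*x_3 - 5/12 ≠ 0; add h_5 = -5/12*x_3 - 5/12 to the basis.

The other S-polynomials (S(f_1,f_3), S(f_1,f_4), S(f_2,f_3), S(f_2,f_4), S(f_3,f_4), S(f_1,h_5), S(f_2,h_5), S(f_3,h_5), S(f_4,h_5)) all reduce to 0 modulo the current basis, so we have a Gröbner basis.
Inter-reduce: drop elements whose leading term is divisible by another's, tail-reduce, and make monic.
Reduced Gröbner basis: {x_2 + 1, x_3 + 1}.
Label its elements g_1 = x_2 + 1, g_2 = x_3 + 1.

Reduce p = 5*x_3**3 - 5/4*x_1*x_2 + 5*x_3**2 + 4*x_1 - 7*x_2 + 4*x_3 + 4/3 modulo G:
  leading term x_3**3: subtract (5*x_3**2)·g_2 from 5*x_3**3 - 5/4*x_1*x_2 + 5*x_3**2 + 4*x_1 - 7*x_2 + 4*x_3 + 4/3 → -5/4*x_1*x_2 + 4*x_1 - 7*x_2 + 4*x_3 + 4/3
  leading term x_1*x_2: subtract (-5/4*x_1)·g_1 from -5/4*x_1*x_2 + 4*x_1 - 7*x_2 + 4*x_3 + 4/3 → 21/4*x_1 - 7*x_2 + 4*x_3 + 4/3
  leading term x_1: no divisor's leading term divides it; move 21/4*x_1 to the remainder.
  leading term x_2: subtract (-7)·g_1 from -7*x_2 + 4*x_3 + 4/3 → 4*x_3 + 25/3
  leading term x_3: subtract (4)·g_2 from 4*x_3 + 25/3 → 13/3
  leading term 1: no divisor's leading term divides it; move 13/3 to the remainder.
  normal form = 21/4*x_1 + 13/3.
The normal form is nonzero, so p ∉ I. Since p minus its normal form lies in I, I + (p) = I + (r) where r = 21/4*x_1 + 13/3; decide whether this ideal is the whole ring.
Run Buchberger on G together with r (pairs among the g_i already reduce to 0 since G is a Gröbner basis):
g_1 = x_2 + 1, LT = x_2.
g_2 = x_3 + 1, LT = x_3.
r = 21/4*x_1 + 13/3, LT = x_1.

The S-polynomials (S(g_1,g_2), S(g_1,r), S(g_2,r)) all reduce to 0 modulo the current basis, so we have a Gröbner basis.
Inter-reduce: drop elements whose leading term is divisible by another's, tail-reduce, and make monic.
Reduced Gröbner basis: {x_1 + 52/63, x_2 + 1, x_3 + 1}.
The reduced Gröbner basis of I + (p) is {x_1 + 52/63, x_2 + 1, x_3 + 1} ≠ {1}, a proper ideal, so the enlarged system stays consistent: p is independent of I, with normal form 21/4*x_1 + 13/3.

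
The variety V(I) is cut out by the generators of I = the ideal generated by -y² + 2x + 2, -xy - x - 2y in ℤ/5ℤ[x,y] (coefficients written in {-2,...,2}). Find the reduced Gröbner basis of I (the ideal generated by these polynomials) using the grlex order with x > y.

G = {x² - y + 2, xy + x + 2y, y² - 2x - 2}

f_1 = -y² + 2x + 2, LT = y².
f_2 = -xy - x - 2y, LT = xy.

S(f_1,f_2): lcm = xy². S = -2x² - xy - 2y² - 2x.
  reduce S modulo (f_1, f_2):
  remainder -2x² + 2y + 1 ≠ 0; add g_3 = -2x² + 2y + 1 to the basis.

The other S-polynomials (S(f_1,g_3), S(f_2,g_3)) all reduce to 0 modulo the current basis, so we have a Gröbner basis.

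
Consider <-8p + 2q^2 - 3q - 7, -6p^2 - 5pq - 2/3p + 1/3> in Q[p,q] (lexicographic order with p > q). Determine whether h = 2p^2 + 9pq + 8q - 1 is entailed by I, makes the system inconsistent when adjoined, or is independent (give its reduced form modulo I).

First compute the reduced Gröbner basis of I by Buchberger's algorithm.
f_1 = -8p + 2q^2 - 3q - 7, LT = p.
f_2 = -6p^2 - 5pq - 2/3p + 1/3, LT = p^2.

S(f_1,f_2): lcm = p^2. S = -1/4pq^2 - 11/24pq + 55/72p + 1/18.
  leading term pq^2: subtract (1/32q^2)·f_1 from -1/4pq^2 - 11/24pq + 55/72p + 1/18 → -11/24pq + 55/72p - 1/16q^4 + 3/32q^3 + 7/32q^2 + 1/18
  leading term pq: subtract (11/192q)·f_1 from -11/24pq + 55/72p - 1/16q^4 + 3/32q^3 + 7/32q^2 + 1/18 → 55/72p - 1/16q^4 - 1/48q^3 + 25/64q^2 + 77/192q + 1/18
  leading term p: subtract (-55/576)·f_1 from 55/72p - 1/16q^4 - 1/48q^3 + 25/64q^2 + 77/192q + 1/18 → -1/16q^4 - 1/48q^3 + 335/576q^2 + 11/96q - 353/576
  leading term q^4: no divisor's leading term divides it; move -1/16q^4 to the remainder.
  leading term q^3: no divisor's leading term divides it; move -1/48q^3 to the remainder.
  leading term q^2: no divisor's leading term divides it; move 335/576q^2 to the remainder.
  leading term q: no divisor's leading term divides it; move 11/96q to the remainder.
  leading term 1: no divisor's leading term divides it; move -353/576 to the remainder.
  remainder -1/16q^4 - 1/48q^3 + 335/576q^2 + 11/96q - 353/576 ≠ 0; add k_3 = -1/16q^4 - 1/48q^3 + 335/576q^2 + 11/96q - 353/576 to the basis.

S(f_1,k_3): leading monomials are coprime, so the S-polynomial reduces to 0 (Buchberger's first criterion).
S(f_2,k_3): leading monomials are coprime, so the S-polynomial reduces to 0 (Buchberger's first criterion).
Every S-polynomial of the final basis reduces to 0, so we have a Gröbner basis.
Inter-reduce: drop elements whose leading term is divisible by another's, tail-reduce, and make monic.
Reduced Gröbner basis: {p - 1/4q^2 + 3/8q + 7/8, q^4 + 1/3q^3 - 335/36q^2 - 11/6q + 353/36}.
Label its elements g_1 = p - 1/4q^2 + 3/8q + 7/8, g_2 = q^4 + 1/3q^3 - 335/36q^2 - 11/6q + 353/36.

Reduce h = 2p^2 + 9pq + 8q - 1 modulo G:
  leading term p^2: subtract (2p)·g_1 from 2p^2 + 9pq + 8q - 1 → 1/2pq^2 + 33/4pq - 7/4p + 8q - 1
  leading term pq^2: subtract (1/2q^2)·g_1 from 1/2pq^2 + 33/4pq - 7/4p + 8q - 1 → 33/4pq - 7/4p + 1/8q^4 - 3/16q^3 - 7/16q^2 + 8q - 1
  leading term pq: subtract (33/4q)·g_1 from 33/4pq - 7/4p + 1/8q^4 - 3/16q^3 - 7/16q^2 + 8q - 1 → -7/4p + 1/8q^4 + 15/8q^3 - 113/32q^2 + 25/32q - 1
  leading term p: subtract (-7/4)·g_1 from -7/4p + 1/8q^4 + 15/8q^3 - 113/32q^2 + 25/32q - 1 → 1/8q^4 + 15/8q^3 - 127/32q^2 + 23/16q + 17/32
  leading term q^4: subtract (1/8)·g_2 from 1/8q^4 + 15/8q^3 - 127/32q^2 + 23/16q + 17/32 → 11/6q^3 - 101/36q^2 + 5/3q - 25/36
  leading term q^3: no divisor's leading term divides it; move 11/6q^3 to the remainder.
  leading term q^2: no divisor's leading term divides it; move -101/36q^2 to the remainder.
  leading term q: no divisor's leading term divides it; move 5/3q to the remainder.
  leading term 1: no divisor's leading term divides it; move -25/36 to the remainder.
  normal form = 11/6q^3 - 101/36q^2 + 5/3q - 25/36.
The normal form is nonzero, so h ∉ I. Since h minus its normal form lies in I, I + (h) = I + (r) where r = 11/6q^3 - 101/36q^2 + 5/3q - 25/36; decide whether this ideal is the whole ring.
Run Buchberger on G together with r (pairs among the g_i already reduce to 0 since G is a Gröbner basis):
g_1 = p - 1/4q^2 + 3/8q + 7/8, LT = p.
g_2 = q^4 + 1/3q^3 - 335/36q^2 - 11/6q + 353/36, LT = q^4.
r = 11/6q^3 - 101/36q^2 + 5/3q - 25/36, LT = q^3.

S(g_1,g_2): leading monomials are coprime, so the S-polynomial reduces to 0 (Buchberger's first criterion).
S(g_1,r): leading monomials are coprime, so the S-polynomial reduces to 0 (Buchberger's first criterion).
S(g_2,r): lcm = q^4. S = 41/22q^3 - 4045/396q^2 - 16/11q + 353/36.
  leading term q^3: subtract (123/121)·r from 41/22q^3 - 4045/396q^2 - 16/11q + 353/36 → -8018/1089q^2 - 381/121q + 11447/1089
  leading term q^2: no divisor's leading term divides it; move -8018/1089q^2 to the remainder.
  leading term q: no divisor's leading term divides it; move -381/121q to the remainder.
  leading term 1: no divisor's leading term divides it; move 11447/1089 to the remainder.
  remainder -8018/1089q^2 - 381/121q + 11447/1089 ≠ 0; add m_4 = -8018/1089q^2 - 381/121q + 11447/1089 to the basis.

S(g_1,m_4): leading monomials are coprime, so the S-polynomial reduces to 0 (Buchberger's first criterion).
S(g_2,m_4): lcm = q^4. S = -2269/24054q^3 - 1136969/144324q^2 - 11/6q + 353/36.
  leading term q^3: subtract (-2269/44099)·r from -2269/24054q^3 - 1136969/144324q^2 - 11/6q + 353/36 → -353773/44099q^2 - 154133/88198q + 861679/88198
  leading term q^2: subtract (35023527/32144162)·m_4 from -353773/44099q^2 - 154133/88198q + 861679/88198 → 27053110/16072081q - 27053110/16072081
  leading term q: no divisor's leading term divides it; move 27053110/16072081q to the remainder.
  leading term 1: no divisor's leading term divides it; move -27053110/16072081 to the remainder.
  remainder 27053110/16072081q - 27053110/16072081 ≠ 0; add m_5 = 27053110/16072081q - 27053110/16072081 to the basis.

S(r,m_4): lcm = q^3. S = -259033/132297q^2 + 206097/88198q - 25/66.
  leading term q^2: subtract (8548089/32144162)·m_4 from -259033/132297q^2 + 206097/88198q - 25/66 → 51014436/16072081q - 51014436/16072081
  leading term q: subtract (66/35)·m_5 from 51014436/16072081q - 51014436/16072081 → 0
  remainder 0.

S(g_1,m_5): leading monomials are coprime, so the S-polynomial reduces to 0 (Buchberger's first criterion).
S(g_2,m_5): lcm = q^4. S = 4/3q^3 - 335/36q^2 - 11/6q + 353/36.
  leading term q^3: subtract (8/11)·r from 4/3q^3 - 335/36q^2 - 11/6q + 353/36 → -959/132q^2 - 67/22q + 1361/132
  leading term q^2: subtract (31647/32072)·m_4 from -959/132q^2 - 67/22q + 1361/132 → 1975/32072q - 1975/32072
  leading term q: subtract (1583555/43284976)·m_5 from 1975/32072q - 1975/32072 → 0
  remainder 0.

S(r,m_5): lcm = q^3. S = -35/66q^2 + 10/11q - 25/66.
  leading term q^2: subtract (1155/16036)·m_4 from -35/66q^2 + 10/11q - 25/66 → 18215/16036q - 18215/16036
  leading term q: subtract (14604787/21642488)·m_5 from 18215/16036q - 18215/16036 → 0
  remainder 0.

S(m_4,m_5): lcm = q^2. S = 11447/8018q - 11447/8018.
  leading term q: subtract (45891023/54106220)·m_5 from 11447/8018q - 11447/8018 → 0
  remainder 0.

Every S-polynomial of the final basis reduces to 0, so we have a Gröbner basis.
Inter-reduce: drop elements whose leading term is divisible by another's, tail-reduce, and make monic.
Reduced Gröbner basis: {p + 1, q - 1}.
The reduced Gröbner basis of I + (h) is {p + 1, q - 1} ≠ {1}, a proper ideal, so the enlarged system stays consistent: h is independent of I, with normal form 11/6q^3 - 101/36q^2 + 5/3q - 25/36.

2p^2 + 9pq + 8q - 1 is independent of I; its normal form modulo I is 11/6q^3 - 101/36q^2 + 5/3q - 25/36.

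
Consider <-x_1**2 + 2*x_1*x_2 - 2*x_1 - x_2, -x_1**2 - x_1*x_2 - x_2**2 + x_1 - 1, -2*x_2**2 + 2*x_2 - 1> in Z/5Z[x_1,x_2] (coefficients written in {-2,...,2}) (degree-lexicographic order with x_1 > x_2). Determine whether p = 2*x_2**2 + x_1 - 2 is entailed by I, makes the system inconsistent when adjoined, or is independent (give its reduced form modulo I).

First compute the reduced Gröbner basis of I by Buchberger's algorithm.
f_1 = -x_1**2 + 2*x_1*x_2 - 2*x_1 - x_2, LT = x_1**2.
f_2 = -x_1**2 - x_1*x_2 - x_2**2 + x_1 - 1, LT = x_1**2.
f_3 = -2*x_2**2 + 2*x_2 - 1, LT = x_2**2.

S(f_1,f_2): lcm = x_1**2. S = 2*x_1*x_2 - x_2**2 - 2*x_1 + x_2 - 1.
  reduce S modulo (f_1, f_2, f_3):
  remainder 2*x_1*x_2 - 2*x_1 + 2 ≠ 0; add h_4 = 2*x_1*x_2 - 2*x_1 + 2 to the basis.

S(f_2,h_4): lcm = x_1**2*x_2. S = x_1*x_2**2 + x_2**3 + x_1**2 - x_1*x_2 - x_1 + x_2.
  reduce S modulo (f_1, f_2, f_3, h_4):
  remainder x_1 - 2*x_2 ≠ 0; add h_5 = x_1 - 2*x_2 to the basis.

The other S-polynomials (S(f_1,f_3), S(f_2,f_3), S(f_1,h_4), S(f_3,h_4), S(f_1,h_5), S(f_2,h_5), S(f_3,h_5), S(h_4,h_5)) all reduce to 0 modulo the current basis, so we have a Gröbner basis.
Inter-reduce: drop elements whose leading term is divisible by another's, tail-reduce, and make monic.
Reduced Gröbner basis: {x_2**2 - x_2 - 2, x_1 - 2*x_2}.
Label its elements g_1 = x_2**2 - x_2 - 2, g_2 = x_1 - 2*x_2.

Reduce p = 2*x_2**2 + x_1 - 2 modulo G:
  leading term x_2**2: subtract (2)·g_1 from 2*x_2**2 + x_1 - 2 → x_1 + 2*x_2 + 2
  leading term x_1: subtract (1)·g_2 from x_1 + 2*x_2 + 2 → -x_2 + 2
  leading term x_2: no divisor's leading term divides it; move -x_2 to the remainder.
  leading term 1: no divisor's leading term divides it; move 2 to the remainder.
  normal form = -x_2 + 2.
The normal form is nonzero, so p ∉ I. Since p minus its normal form lies in I, I + (p) = I + (r) where r = -x_2 + 2; decide whether this ideal is the whole ring.
Run Buchberger on G together with r (pairs among the g_i already reduce to 0 since G is a Gröbner basis):
g_1 = x_2**2 - x_2 - 2, LT = x_2**2.
g_2 = x_1 - 2*x_2, LT = x_1.
r = -x_2 + 2, LT = x_2.

The S-polynomials (S(g_1,g_2), S(g_1,r), S(g_2,r)) all reduce to 0 modulo the current basis, so we have a Gröbner basis.
Inter-reduce: drop elements whose leading term is divisible by another's, tail-reduce, and make monic.
Reduced Gröbner basis: {x_1 + 1, x_2 - 2}.
The reduced Gröbner basis of I + (p) is {x_1 + 1, x_2 - 2} ≠ {1}, a proper ideal, so the enlarged system stays consistent: p is independent of I, with normal form -x_2 + 2.

2*x_2**2 + x_1 - 2 is independent of I; its normal form modulo I is -x_2 + 2.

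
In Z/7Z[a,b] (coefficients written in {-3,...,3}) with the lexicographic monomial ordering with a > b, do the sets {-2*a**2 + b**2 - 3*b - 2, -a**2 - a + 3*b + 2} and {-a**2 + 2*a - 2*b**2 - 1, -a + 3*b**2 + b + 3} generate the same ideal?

No, the ideals differ.

Equality of ideals is decidable: compute both reduced Gröbner bases (unique for the ordering) and check whether they agree.
Buchberger on the first generating set:
f_1 = -2*a**2 + b**2 - 3*b - 2, LT = a**2.
f_2 = -a**2 - a + 3*b + 2, LT = a**2.

S(f_1,f_2): lcm = a**2. S = -a + 3*b**2 + b + 3.
  leading term a: no divisor's leading term divides it; move -a to the remainder.
  leading term b**2: no divisor's leading term divides it; move 3*b**2 to the remainder.
  leading term b: no divisor's leading term divides it; move b to the remainder.
  leading term 1: no divisor's leading term divides it; move 3 to the remainder.
  remainder -a + 3*b**2 + b + 3 ≠ 0; add g_3 = -a + 3*b**2 + b + 3 to the basis.

S(f_1,g_3): lcm = a**2. S = 3*a*b**2 + a*b + 3*a + 3*b**2 - 2*b + 1.
  leading term a*b**2: subtract (-3*b**2)·g_3 from 3*a*b**2 + a*b + 3*a + 3*b**2 - 2*b + 1 → a*b + 3*a + 2*b**4 + 3*b**3 - 2*b**2 - 2*b + 1
  leading term a*b: subtract (-b)·g_3 from a*b + 3*a + 2*b**4 + 3*b**3 - 2*b**2 - 2*b + 1 → 3*a + 2*b**4 - b**3 - b**2 + b + 1
  leading term a: subtract (-3)·g_3 from 3*a + 2*b**4 - b**3 - b**2 + b + 1 → 2*b**4 - b**3 + b**2 - 3*b + 3
  leading term b**4: no divisor's leading term divides it; move 2*b**4 to the remainder.
  leading term b**3: no divisor's leading term divides it; move -b**3 to the remainder.
  leading term b**2: no divisor's leading term divides it; move b**2 to the remainder.
  leading term b: no divisor's leading term divides it; move -3*b to the remainder.
  leading term 1: no divisor's leading term divides it; move 3 to the remainder.
  remainder 2*b**4 - b**3 + b**2 - 3*b + 3 ≠ 0; add g_4 = 2*b**4 - b**3 + b**2 - 3*b + 3 to the basis.

The other S-polynomials (S(f_2,g_3), S(f_1,g_4), S(f_2,g_4), S(g_3,g_4)) all reduce to 0 modulo the current basis, so we have a Gröbner basis.
Inter-reduce: drop elements whose leading term is divisible by another's, tail-reduce, and make monic.
Reduced Gröbner basis: {a - 3*b**2 - b - 3, b**4 + 3*b**3 - 3*b**2 + 2*b - 2}.

Buchberger on the second generating set:
h_1 = -a**2 + 2*a - 2*b**2 - 1, LT = a**2.
h_2 = -a + 3*b**2 + b + 3, LT = a.

S(h_1,h_2): lcm = a**2. S = 3*a*b**2 + a*b + a + 2*b**2 + 1.
  leading term a*b**2: subtract (-3*b**2)·h_2 from 3*a*b**2 + a*b + a + 2*b**2 + 1 → a*b + a + 2*b**4 + 3*b**3 - 3*b**2 + 1
  leading term a*b: subtract (-b)·h_2 from a*b + a + 2*b**4 + 3*b**3 - 3*b**2 + 1 → a + 2*b**4 - b**3 - 2*b**2 + 3*b + 1
  leading term a: subtract (-1)·h_2 from a + 2*b**4 - b**3 - 2*b**2 + 3*b + 1 → 2*b**4 - b**3 + b**2 - 3*b - 3
  leading term b**4: no divisor's leading term divides it; move 2*b**4 to the remainder.
  leading term b**3: no divisor's leading term divides it; move -b**3 to the remainder.
  leading term b**2: no divisor's leading term divides it; move b**2 to the remainder.
  leading term b: no divisor's leading term divides it; move -3*b to the remainder.
  leading term 1: no divisor's leading term divides it; move -3 to the remainder.
  remainder 2*b**4 - b**3 + b**2 - 3*b - 3 ≠ 0; add k_3 = 2*b**4 - b**3 + b**2 - 3*b - 3 to the basis.

The other S-polynomials (S(h_1,k_3), S(h_2,k_3)) all reduce to 0 modulo the current basis, so we have a Gröbner basis.
Inter-reduce: drop elements whose leading term is divisible by another's, tail-reduce, and make monic.
Reduced Gröbner basis: {a - 3*b**2 - b - 3, b**4 + 3*b**3 - 3*b**2 + 2*b + 2}.

The bases are distinct; the ideals are different.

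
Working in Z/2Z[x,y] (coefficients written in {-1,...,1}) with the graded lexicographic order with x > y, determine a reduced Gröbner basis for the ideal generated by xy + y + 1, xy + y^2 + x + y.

f_1 = xy + y + 1, LT = xy.
f_2 = xy + y^2 + x + y, LT = xy.

S(f_1,f_2): lcm = xy. S = y^2 + x + 1.
  reduce S modulo (f_1, f_2):
  remainder y^2 + x + 1 ≠ 0; add g_3 = y^2 + x + 1 to the basis.

S(f_1,g_3): lcm = xy^2. S = x^2 + y^2 + x + y.
  reduce S modulo (f_1, f_2, g_3):
  remainder x^2 + y + 1 ≠ 0; add g_4 = x^2 + y + 1 to the basis.

The other S-polynomials (S(f_2,g_3), S(f_1,g_4), S(f_2,g_4), S(g_3,g_4)) all reduce to 0 modulo the current basis, so we have a Gröbner basis.
Inter-reduce: drop elements whose leading term is divisible by another's, tail-reduce, and make monic.

G = {x^2 + y + 1, xy + y + 1, y^2 + x + 1}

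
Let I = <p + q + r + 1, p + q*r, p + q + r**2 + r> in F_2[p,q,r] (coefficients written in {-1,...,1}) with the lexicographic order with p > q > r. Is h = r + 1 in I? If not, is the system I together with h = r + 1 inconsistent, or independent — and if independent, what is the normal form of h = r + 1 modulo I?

r + 1 is independent of I; its normal form modulo I is r + 1.

First compute the reduced Gröbner basis of I by Buchberger's algorithm.
f_1 = p + q + r + 1, LT = p.
f_2 = p + q*r, LT = p.
f_3 = p + q + r**2 + r, LT = p.

S(f_1,f_2): lcm = p. S = q*r + q + r + 1.
  leading term q*r: no divisor's leading term divides it; move q*r to the remainder.
  leading term q: no divisor's leading term divides it; move q to the remainder.
  leading term r: no divisor's leading term divides it; move r to the remainder.
  leading term 1: no divisor's leading term divides it; move 1 to the remainder.
  remainder q*r + q + r + 1 ≠ 0; add k_4 = q*r + q + r + 1 to the basis.

S(f_1,f_3): lcm = p. S = r**2 + 1.
  leading term r**2: no divisor's leading term divides it; move r**2 to the remainder.
  leading term 1: no divisor's leading term divides it; move 1 to the remainder.
  remainder r**2 + 1 ≠ 0; add k_5 = r**2 + 1 to the basis.

S(f_2,f_3): lcm = p. S = q*r + q + r**2 + r.
  leading term q*r: subtract (1)·k_4 from q*r + q + r**2 + r → r**2 + 1
  leading term r**2: subtract (1)·k_5 from r**2 + 1 → 0
  remainder 0.

S(f_1,k_4): leading monomials are coprime, so the S-polynomial reduces to 0 (Buchberger's first criterion).
S(f_2,k_4): leading monomials are coprime, so the S-polynomial reduces to 0 (Buchberger's first criterion).
S(f_3,k_4): leading monomials are coprime, so the S-polynomial reduces to 0 (Buchberger's first criterion).
S(f_1,k_5): leading monomials are coprime, so the S-polynomial reduces to 0 (Buchberger's first criterion).
S(f_2,k_5): leading monomials are coprime, so the S-polynomial reduces to 0 (Buchberger's first criterion).
S(f_3,k_5): leading monomials are coprime, so the S-polynomial reduces to 0 (Buchberger's first criterion).
S(k_4,k_5): lcm = q*r**2. S = q*r + q + r**2 + r.
  leading term q*r: subtract (1)·k_4 from q*r + q + r**2 + r → r**2 + 1
  leading term r**2: subtract (1)·k_5 from r**2 + 1 → 0
  remainder 0.

Every S-polynomial of the final basis reduces to 0, so we have a Gröbner basis.
Inter-reduce: drop elements whose leading term is divisible by another's, tail-reduce, and make monic.
Reduced Gröbner basis: {p + q + r + 1, q*r + q + r + 1, r**2 + 1}.
Label its elements g_1 = p + q + r + 1, g_2 = q*r + q + r + 1, g_3 = r**2 + 1.

Reduce h = r + 1 modulo G:
  leading term r: no divisor's leading term divides it; move r to the remainder.
  leading term 1: no divisor's leading term divides it; move 1 to the remainder.
  normal form = r + 1.
The normal form is nonzero, so h ∉ I. Since h minus its normal form lies in I, I + (h) = I + (n) where n = r + 1; decide whether this ideal is the whole ring.
Run Buchberger on G together with n (pairs among the g_i already reduce to 0 since G is a Gröbner basis):
g_1 = p + q + r + 1, LT = p.
g_2 = q*r + q + r + 1, LT = q*r.
g_3 = r**2 + 1, LT = r**2.
n = r + 1, LT = r.

S(g_1,g_2): leading monomials are coprime, so the S-polynomial reduces to 0 (Buchberger's first criterion).
S(g_1,g_3): leading monomials are coprime, so the S-polynomial reduces to 0 (Buchberger's first criterion).
S(g_1,n): leading monomials are coprime, so the S-polynomial reduces to 0 (Buchberger's first criterion).
S(g_2,g_3): lcm = q*r**2. S = q*r + q + r**2 + r.
  leading term q*r: subtract (1)·g_2 from q*r + q + r**2 + r → r**2 + 1
  leading term r**2: subtract (1)·g_3 from r**2 + 1 → 0
  remainder 0.

S(g_2,n): lcm = q*r. S = r + 1.
  leading term r: subtract (1)·n from r + 1 → 0
  remainder 0.

S(g_3,n): lcm = r**2. S = r + 1.
  leading term r: subtract (1)·n from r + 1 → 0
  remainder 0.

Every S-polynomial of the final basis reduces to 0, so we have a Gröbner basis.
Inter-reduce: drop elements whose leading term is divisible by another's, tail-reduce, and make monic.
Reduced Gröbner basis: {p + q, r + 1}.
The reduced Gröbner basis of I + (h) is {p + q, r + 1} ≠ {1}, a proper ideal, so the enlarged system stays consistent: h is independent of I, with normal form r + 1.

The remainder on division by a Gröbner basis is unique — it is the normal form.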